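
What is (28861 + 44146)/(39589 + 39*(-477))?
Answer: 73007/20986 ≈ 3.4788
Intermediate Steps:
(28861 + 44146)/(39589 + 39*(-477)) = 73007/(39589 - 18603) = 73007/20986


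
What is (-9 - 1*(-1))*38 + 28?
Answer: -276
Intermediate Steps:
(-9 - 1*(-1))*38 + 28 = (-9 + 1)*38 + 28 = -8*38 + 28 = -304 + 28 = -276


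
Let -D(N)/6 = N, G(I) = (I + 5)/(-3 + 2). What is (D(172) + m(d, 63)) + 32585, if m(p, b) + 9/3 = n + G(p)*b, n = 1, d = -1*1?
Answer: 31299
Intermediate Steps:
d = -1
G(I) = -5 - I (G(I) = (5 + I)/(-1) = (5 + I)*(-1) = -5 - I)
m(p, b) = -2 + b*(-5 - p) (m(p, b) = -3 + (1 + (-5 - p)*b) = -3 + (1 + b*(-5 - p)) = -2 + b*(-5 - p))
D(N) = -6*N
(D(172) + m(d, 63)) + 32585 = (-6*172 + (-2 - 1*63*(5 - 1))) + 32585 = (-1032 + (-2 - 1*63*4)) + 32585 = (-1032 + (-2 - 252)) + 32585 = (-1032 - 254) + 32585 = -1286 + 32585 = 31299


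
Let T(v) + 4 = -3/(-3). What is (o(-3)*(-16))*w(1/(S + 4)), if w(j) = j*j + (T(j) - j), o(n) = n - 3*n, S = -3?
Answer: 288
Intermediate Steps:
T(v) = -3 (T(v) = -4 - 3/(-3) = -4 - 3*(-⅓) = -4 + 1 = -3)
o(n) = -2*n
w(j) = -3 + j² - j (w(j) = j*j + (-3 - j) = j² + (-3 - j) = -3 + j² - j)
(o(-3)*(-16))*w(1/(S + 4)) = (-2*(-3)*(-16))*(-3 + (1/(-3 + 4))² - 1/(-3 + 4)) = (6*(-16))*(-3 + (1/1)² - 1/1) = -96*(-3 + 1² - 1*1) = -96*(-3 + 1 - 1) = -96*(-3) = 288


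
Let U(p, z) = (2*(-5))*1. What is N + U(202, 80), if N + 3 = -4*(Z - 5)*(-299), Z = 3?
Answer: -2405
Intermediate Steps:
U(p, z) = -10 (U(p, z) = -10*1 = -10)
N = -2395 (N = -3 - 4*(3 - 5)*(-299) = -3 - 4*(-2)*(-299) = -3 + 8*(-299) = -3 - 2392 = -2395)
N + U(202, 80) = -2395 - 10 = -2405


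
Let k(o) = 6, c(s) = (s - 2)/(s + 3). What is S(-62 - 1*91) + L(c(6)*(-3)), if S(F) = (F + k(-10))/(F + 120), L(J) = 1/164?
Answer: 8047/1804 ≈ 4.4606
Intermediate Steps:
c(s) = (-2 + s)/(3 + s)
L(J) = 1/164
S(F) = (6 + F)/(120 + F) (S(F) = (F + 6)/(F + 120) = (6 + F)/(120 + F))
S(-62 - 1*91) + L(c(6)*(-3)) = (6 + (-62 - 1*91))/(120 + (-62 - 1*91)) + 1/164 = (6 + (-62 - 91))/(120 + (-62 - 91)) + 1/164 = (6 - 153)/(120 - 153) + 1/164 = -147/(-33) + 1/164 = -1/33*(-147) + 1/164 = 49/11 + 1/164 = 8047/1804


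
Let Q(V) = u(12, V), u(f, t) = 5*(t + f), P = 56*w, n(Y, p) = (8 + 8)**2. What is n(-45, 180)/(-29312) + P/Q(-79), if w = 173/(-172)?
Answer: 525828/3298745 ≈ 0.15940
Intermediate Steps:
w = -173/172 (w = 173*(-1/172) = -173/172 ≈ -1.0058)
n(Y, p) = 256 (n(Y, p) = 16**2 = 256)
P = -2422/43 (P = 56*(-173/172) = -2422/43 ≈ -56.326)
u(f, t) = 5*f + 5*t (u(f, t) = 5*(f + t) = 5*f + 5*t)
Q(V) = 60 + 5*V (Q(V) = 5*12 + 5*V = 60 + 5*V)
n(-45, 180)/(-29312) + P/Q(-79) = 256/(-29312) - 2422/(43*(60 + 5*(-79))) = 256*(-1/29312) - 2422/(43*(60 - 395)) = -2/229 - 2422/43/(-335) = -2/229 - 2422/43*(-1/335) = -2/229 + 2422/14405 = 525828/3298745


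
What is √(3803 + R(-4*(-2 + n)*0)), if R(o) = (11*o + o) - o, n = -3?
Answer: √3803 ≈ 61.668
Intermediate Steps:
R(o) = 11*o (R(o) = 12*o - o = 11*o)
√(3803 + R(-4*(-2 + n)*0)) = √(3803 + 11*(-4*(-2 - 3)*0)) = √(3803 + 11*(-(-20)*0)) = √(3803 + 11*(-4*0)) = √(3803 + 11*0) = √(3803 + 0) = √3803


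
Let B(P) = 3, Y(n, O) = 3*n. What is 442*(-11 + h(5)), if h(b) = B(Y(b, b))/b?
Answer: -22984/5 ≈ -4596.8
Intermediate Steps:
h(b) = 3/b
442*(-11 + h(5)) = 442*(-11 + 3/5) = 442*(-52/5) = -22984/5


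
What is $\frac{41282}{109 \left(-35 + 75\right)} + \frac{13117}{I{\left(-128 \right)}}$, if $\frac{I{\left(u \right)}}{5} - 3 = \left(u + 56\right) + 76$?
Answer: $\frac{5863499}{15260} \approx 384.24$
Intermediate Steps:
$I{\left(u \right)} = 675 + 5 u$ ($I{\left(u \right)} = 15 + 5 \left(\left(u + 56\right) + 76\right) = 15 + 5 \left(\left(56 + u\right) + 76\right) = 15 + 5 \left(132 + u\right) = 15 + \left(660 + 5 u\right) = 675 + 5 u$)
$\frac{41282}{109 \left(-35 + 75\right)} + \frac{13117}{I{\left(-128 \right)}} = \frac{41282}{109 \left(-35 + 75\right)} + \frac{13117}{675 + 5 \left(-128\right)} = \frac{41282}{109 \cdot 40} + \frac{13117}{675 - 640} = \frac{41282}{4360} + \frac{13117}{35} = 41282 \cdot \frac{1}{4360} + 13117 \cdot \frac{1}{35} = \frac{20641}{2180} + \frac{13117}{35} = \frac{5863499}{15260}$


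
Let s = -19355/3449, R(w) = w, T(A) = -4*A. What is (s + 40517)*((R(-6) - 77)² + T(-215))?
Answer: 1082719555722/3449 ≈ 3.1392e+8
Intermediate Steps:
s = -19355/3449 (s = -19355*1/3449 = -19355/3449 ≈ -5.6118)
(s + 40517)*((R(-6) - 77)² + T(-215)) = (-19355/3449 + 40517)*((-6 - 77)² - 4*(-215)) = 139723778*((-83)² + 860)/3449 = 139723778*(6889 + 860)/3449 = (139723778/3449)*7749 = 1082719555722/3449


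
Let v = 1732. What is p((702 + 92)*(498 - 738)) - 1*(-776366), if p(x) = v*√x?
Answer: 776366 + 6928*I*√11910 ≈ 7.7637e+5 + 7.5607e+5*I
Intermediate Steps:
p(x) = 1732*√x
p((702 + 92)*(498 - 738)) - 1*(-776366) = 1732*√((702 + 92)*(498 - 738)) - 1*(-776366) = 1732*√(794*(-240)) + 776366 = 1732*√(-190560) + 776366 = 1732*(4*I*√11910) + 776366 = 6928*I*√11910 + 776366 = 776366 + 6928*I*√11910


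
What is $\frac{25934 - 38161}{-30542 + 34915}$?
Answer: $- \frac{12227}{4373} \approx -2.796$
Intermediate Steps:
$\frac{25934 - 38161}{-30542 + 34915} = - \frac{12227}{4373}$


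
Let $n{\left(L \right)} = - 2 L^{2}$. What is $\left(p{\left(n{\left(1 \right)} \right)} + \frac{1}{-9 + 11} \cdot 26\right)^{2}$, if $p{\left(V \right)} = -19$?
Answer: $36$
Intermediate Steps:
$\left(p{\left(n{\left(1 \right)} \right)} + \frac{1}{-9 + 11} \cdot 26\right)^{2} = \left(-19 + \frac{1}{-9 + 11} \cdot 26\right)^{2} = \left(-19 + \frac{1}{2} \cdot 26\right)^{2} = \left(-19 + 13\right)^{2} = \left(-6\right)^{2} = 36$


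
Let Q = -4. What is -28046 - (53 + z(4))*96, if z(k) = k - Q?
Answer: -33902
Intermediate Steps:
z(k) = 4 + k (z(k) = k - 1*(-4) = k + 4 = 4 + k)
-28046 - (53 + z(4))*96 = -28046 - (53 + (4 + 4))*96 = -28046 - (53 + 8)*96 = -28046 - 61*96 = -28046 - 1*5856 = -28046 - 5856 = -33902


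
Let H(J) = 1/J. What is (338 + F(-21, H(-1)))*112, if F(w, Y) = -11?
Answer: 36624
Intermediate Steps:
(338 + F(-21, H(-1)))*112 = (338 - 11)*112 = 327*112 = 36624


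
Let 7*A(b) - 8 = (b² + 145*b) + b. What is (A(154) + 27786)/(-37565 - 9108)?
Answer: -240710/326711 ≈ -0.73677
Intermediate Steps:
A(b) = 8/7 + b²/7 + 146*b/7 (A(b) = 8/7 + ((b² + 145*b) + b)/7 = 8/7 + (b² + 146*b)/7 = 8/7 + (b²/7 + 146*b/7) = 8/7 + b²/7 + 146*b/7)
(A(154) + 27786)/(-37565 - 9108) = ((8/7 + (⅐)*154² + (146/7)*154) + 27786)/(-37565 - 9108) = ((8/7 + (⅐)*23716 + 3212) + 27786)/(-46673) = ((8/7 + 3388 + 3212) + 27786)*(-1/46673) = (46208/7 + 27786)*(-1/46673) = (240710/7)*(-1/46673) = -240710/326711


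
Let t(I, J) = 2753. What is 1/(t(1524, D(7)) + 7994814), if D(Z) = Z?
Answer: 1/7997567 ≈ 1.2504e-7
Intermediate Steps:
1/(t(1524, D(7)) + 7994814) = 1/(2753 + 7994814) = 1/7997567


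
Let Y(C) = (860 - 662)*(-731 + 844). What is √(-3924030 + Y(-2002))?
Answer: 2*I*√975414 ≈ 1975.3*I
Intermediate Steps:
Y(C) = 22374 (Y(C) = 198*113 = 22374)
√(-3924030 + Y(-2002)) = √(-3924030 + 22374) = √(-3901656) = 2*I*√975414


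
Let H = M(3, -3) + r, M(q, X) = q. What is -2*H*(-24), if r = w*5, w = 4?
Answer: 1104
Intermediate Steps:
r = 20 (r = 4*5 = 20)
H = 23 (H = 3 + 20 = 23)
-2*H*(-24) = -2*23*(-24) = -46*(-24) = 1104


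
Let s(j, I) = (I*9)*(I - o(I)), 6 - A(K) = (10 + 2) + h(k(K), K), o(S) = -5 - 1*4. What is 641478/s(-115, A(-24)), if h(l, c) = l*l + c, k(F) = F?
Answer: 106913/459513 ≈ 0.23267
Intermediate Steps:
h(l, c) = c + l² (h(l, c) = l² + c = c + l²)
o(S) = -9 (o(S) = -5 - 4 = -9)
A(K) = -6 - K - K² (A(K) = 6 - ((10 + 2) + (K + K²)) = 6 - (12 + (K + K²)) = 6 - (12 + K + K²) = 6 + (-12 - K - K²) = -6 - K - K²)
s(j, I) = 9*I*(9 + I) (s(j, I) = (I*9)*(I - 1*(-9)) = (9*I)*(I + 9) = (9*I)*(9 + I) = 9*I*(9 + I))
641478/s(-115, A(-24)) = 641478/((9*(-6 - 1*(-24) - 1*(-24)²)*(9 + (-6 - 1*(-24) - 1*(-24)²)))) = 641478/((9*(-6 + 24 - 1*576)*(9 + (-6 + 24 - 1*576)))) = 641478/((9*(-6 + 24 - 576)*(9 + (-6 + 24 - 576)))) = 641478/((9*(-558)*(9 - 558))) = 641478/((9*(-558)*(-549))) = 641478/2757078 = 641478*(1/2757078) = 106913/459513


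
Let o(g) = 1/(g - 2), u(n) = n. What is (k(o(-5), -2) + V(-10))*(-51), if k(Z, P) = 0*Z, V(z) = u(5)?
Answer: -255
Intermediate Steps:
o(g) = 1/(-2 + g)
V(z) = 5
k(Z, P) = 0
(k(o(-5), -2) + V(-10))*(-51) = (0 + 5)*(-51) = 5*(-51) = -255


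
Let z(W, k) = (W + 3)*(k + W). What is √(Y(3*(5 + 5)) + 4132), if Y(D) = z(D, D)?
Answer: 4*√382 ≈ 78.179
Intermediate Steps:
z(W, k) = (3 + W)*(W + k)
Y(D) = 2*D² + 6*D (Y(D) = D² + 3*D + 3*D + D*D = D² + 3*D + 3*D + D² = 2*D² + 6*D)
√(Y(3*(5 + 5)) + 4132) = √(2*(3*(5 + 5))*(3 + 3*(5 + 5)) + 4132) = √(2*(3*10)*(3 + 3*10) + 4132) = √(2*30*(3 + 30) + 4132) = √(2*30*33 + 4132) = √(1980 + 4132) = √6112 = 4*√382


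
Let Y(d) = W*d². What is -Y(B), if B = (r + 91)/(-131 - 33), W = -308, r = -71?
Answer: 7700/1681 ≈ 4.5806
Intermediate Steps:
B = -5/41 (B = (-71 + 91)/(-131 - 33) = 20/(-164) = 20*(-1/164) = -5/41 ≈ -0.12195)
Y(d) = -308*d²
-Y(B) = -(-308)*(-5/41)² = -(-308)*25/1681 = -1*(-7700/1681) = 7700/1681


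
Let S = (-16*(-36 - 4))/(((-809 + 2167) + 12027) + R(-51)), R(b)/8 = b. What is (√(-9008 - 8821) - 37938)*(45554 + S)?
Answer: -22427234520324/12977 + 1773464694*I*√1981/12977 ≈ -1.7282e+9 + 6.0826e+6*I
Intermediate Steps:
R(b) = 8*b
S = 640/12977 (S = (-16*(-36 - 4))/(((-809 + 2167) + 12027) + 8*(-51)) = (-16*(-40))/((1358 + 12027) - 408) = 640/(13385 - 408) = 640/12977 ≈ 0.049318)
(√(-9008 - 8821) - 37938)*(45554 + S) = (√(-9008 - 8821) - 37938)*(45554 + 640/12977) = (√(-17829) - 37938)*(591154898/12977) = (3*I*√1981 - 37938)*(591154898/12977) = (-37938 + 3*I*√1981)*(591154898/12977) = -22427234520324/12977 + 1773464694*I*√1981/12977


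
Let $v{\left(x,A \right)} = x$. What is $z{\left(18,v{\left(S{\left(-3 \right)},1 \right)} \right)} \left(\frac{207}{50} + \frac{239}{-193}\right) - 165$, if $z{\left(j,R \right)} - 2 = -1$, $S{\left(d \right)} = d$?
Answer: $- \frac{1564249}{9650} \approx -162.1$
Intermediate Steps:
$z{\left(j,R \right)} = 1$ ($z{\left(j,R \right)} = 2 - 1 = 1$)
$z{\left(18,v{\left(S{\left(-3 \right)},1 \right)} \right)} \left(\frac{207}{50} + \frac{239}{-193}\right) - 165 = 1 \left(\frac{207}{50} + \frac{239}{-193}\right) - 165 = 1 \left(207 \cdot \frac{1}{50} + 239 \left(- \frac{1}{193}\right)\right) - 165 = 1 \left(\frac{207}{50} - \frac{239}{193}\right) - 165 = 1 \cdot \frac{28001}{9650} - 165 = \frac{28001}{9650} - 165 = - \frac{1564249}{9650}$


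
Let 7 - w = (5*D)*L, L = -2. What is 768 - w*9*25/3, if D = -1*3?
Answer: 2493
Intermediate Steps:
D = -3
w = -23 (w = 7 - 5*(-3)*(-2) = 7 - (-15)*(-2) = 7 - 1*30 = 7 - 30 = -23)
768 - w*9*25/3 = 768 - (-23*9)*25/3 = 768 - (-207)*25*(⅓) = 768 - (-207)*25/3 = 768 - 1*(-1725) = 768 + 1725 = 2493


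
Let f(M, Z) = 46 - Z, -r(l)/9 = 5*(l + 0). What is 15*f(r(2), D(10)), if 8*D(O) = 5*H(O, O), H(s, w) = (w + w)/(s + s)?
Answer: 5445/8 ≈ 680.63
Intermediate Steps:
H(s, w) = w/s (H(s, w) = (2*w)/((2*s)) = (2*w)*(1/(2*s)) = w/s)
r(l) = -45*l (r(l) = -45*(l + 0) = -45*l)
D(O) = 5/8 (D(O) = (5*(O/O))/8 = (5*1)/8 = (⅛)*5 = 5/8)
15*f(r(2), D(10)) = 15*(46 - 1*5/8) = 15*(46 - 5/8) = 15*(363/8) = 5445/8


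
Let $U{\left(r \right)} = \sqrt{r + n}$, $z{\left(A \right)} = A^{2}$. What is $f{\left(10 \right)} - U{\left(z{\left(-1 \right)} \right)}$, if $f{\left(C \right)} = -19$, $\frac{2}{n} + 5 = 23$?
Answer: $-19 - \frac{\sqrt{10}}{3} \approx -20.054$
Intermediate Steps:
$n = \frac{1}{9}$ ($n = \frac{2}{-5 + 23} = \frac{2}{18} = 2 \cdot \frac{1}{18} = \frac{1}{9} \approx 0.11111$)
$U{\left(r \right)} = \sqrt{\frac{1}{9} + r}$ ($U{\left(r \right)} = \sqrt{r + \frac{1}{9}} = \sqrt{\frac{1}{9} + r}$)
$f{\left(10 \right)} - U{\left(z{\left(-1 \right)} \right)} = -19 - \frac{\sqrt{1 + 9 \left(-1\right)^{2}}}{3} = -19 - \frac{\sqrt{1 + 9 \cdot 1}}{3} = -19 - \frac{\sqrt{1 + 9}}{3} = -19 - \frac{\sqrt{10}}{3}$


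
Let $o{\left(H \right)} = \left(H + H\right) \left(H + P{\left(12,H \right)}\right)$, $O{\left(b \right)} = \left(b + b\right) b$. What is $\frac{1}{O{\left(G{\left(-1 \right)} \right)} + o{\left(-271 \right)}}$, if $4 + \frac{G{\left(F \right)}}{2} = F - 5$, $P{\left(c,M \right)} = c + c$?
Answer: $\frac{1}{134674} \approx 7.4253 \cdot 10^{-6}$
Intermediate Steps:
$P{\left(c,M \right)} = 2 c$
$G{\left(F \right)} = -18 + 2 F$ ($G{\left(F \right)} = -8 + 2 \left(F - 5\right) = -8 + 2 \left(-5 + F\right) = -8 + \left(-10 + 2 F\right) = -18 + 2 F$)
$O{\left(b \right)} = 2 b^{2}$ ($O{\left(b \right)} = 2 b b = 2 b^{2}$)
$o{\left(H \right)} = 2 H \left(24 + H\right)$ ($o{\left(H \right)} = \left(H + H\right) \left(H + 2 \cdot 12\right) = 2 H \left(H + 24\right) = 2 H \left(24 + H\right)$)
$\frac{1}{O{\left(G{\left(-1 \right)} \right)} + o{\left(-271 \right)}} = \frac{1}{2 \left(-18 + 2 \left(-1\right)\right)^{2} + 2 \left(-271\right) \left(24 - 271\right)} = \frac{1}{2 \left(-18 - 2\right)^{2} + 2 \left(-271\right) \left(-247\right)} = \frac{1}{2 \left(-20\right)^{2} + 133874} = \frac{1}{2 \cdot 400 + 133874} = \frac{1}{800 + 133874} = \frac{1}{134674}$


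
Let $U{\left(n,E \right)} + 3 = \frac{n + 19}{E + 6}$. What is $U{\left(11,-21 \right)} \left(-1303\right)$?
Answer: $6515$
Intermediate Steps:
$U{\left(n,E \right)} = -3 + \frac{19 + n}{6 + E}$ ($U{\left(n,E \right)} = -3 + \frac{n + 19}{E + 6} = -3 + \frac{19 + n}{6 + E}$)
$U{\left(11,-21 \right)} \left(-1303\right) = \frac{1 + 11 - -63}{6 - 21} \left(-1303\right) = \frac{1 + 11 + 63}{-15} \left(-1303\right) = \left(- \frac{1}{15}\right) 75 \left(-1303\right) = \left(-5\right) \left(-1303\right) = 6515$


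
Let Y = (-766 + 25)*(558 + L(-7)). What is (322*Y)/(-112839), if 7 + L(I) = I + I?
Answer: 42709758/37613 ≈ 1135.5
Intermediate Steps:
L(I) = -7 + 2*I (L(I) = -7 + (I + I) = -7 + 2*I)
Y = -397917 (Y = (-766 + 25)*(558 + (-7 + 2*(-7))) = -741*(558 + (-7 - 14)) = -741*(558 - 21) = -741*537 = -397917)
(322*Y)/(-112839) = (322*(-397917))/(-112839) = -128129274*(-1/112839) = 42709758/37613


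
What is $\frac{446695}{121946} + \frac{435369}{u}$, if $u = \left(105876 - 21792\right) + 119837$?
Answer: $\frac{144181999169}{24867350266} \approx 5.798$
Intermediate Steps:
$u = 203921$ ($u = 84084 + 119837 = 203921$)
$\frac{446695}{121946} + \frac{435369}{u} = \frac{446695}{121946} + \frac{435369}{203921} = \frac{144181999169}{24867350266}$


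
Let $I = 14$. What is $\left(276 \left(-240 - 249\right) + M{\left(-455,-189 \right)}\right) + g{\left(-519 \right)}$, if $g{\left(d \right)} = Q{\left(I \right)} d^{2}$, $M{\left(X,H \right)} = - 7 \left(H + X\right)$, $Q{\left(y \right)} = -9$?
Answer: $-2554705$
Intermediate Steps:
$M{\left(X,H \right)} = - 7 H - 7 X$
$g{\left(d \right)} = - 9 d^{2}$
$\left(276 \left(-240 - 249\right) + M{\left(-455,-189 \right)}\right) + g{\left(-519 \right)} = \left(276 \left(-240 - 249\right) - -4508\right) - 9 \left(-519\right)^{2} = \left(276 \left(-489\right) + \left(1323 + 3185\right)\right) - 2424249 = \left(-134964 + 4508\right) - 2424249 = -130456 - 2424249 = -2554705$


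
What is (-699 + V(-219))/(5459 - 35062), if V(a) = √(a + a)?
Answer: 699/29603 - I*√438/29603 ≈ 0.023612 - 0.00070697*I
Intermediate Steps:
V(a) = √2*√a (V(a) = √(2*a) = √2*√a)
(-699 + V(-219))/(5459 - 35062) = (-699 + √2*√(-219))/(5459 - 35062) = (-699 + √2*(I*√219))/(-29603) = (-699 + I*√438)*(-1/29603) = 699/29603 - I*√438/29603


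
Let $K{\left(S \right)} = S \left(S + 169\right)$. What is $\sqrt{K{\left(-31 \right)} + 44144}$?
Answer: $\sqrt{39866} \approx 199.66$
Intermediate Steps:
$K{\left(S \right)} = S \left(169 + S\right)$
$\sqrt{K{\left(-31 \right)} + 44144} = \sqrt{- 31 \left(169 - 31\right) + 44144} = \sqrt{\left(-31\right) 138 + 44144} = \sqrt{-4278 + 44144} = \sqrt{39866}$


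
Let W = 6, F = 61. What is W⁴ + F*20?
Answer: 2516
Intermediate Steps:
W⁴ + F*20 = 6⁴ + 61*20 = 1296 + 1220 = 2516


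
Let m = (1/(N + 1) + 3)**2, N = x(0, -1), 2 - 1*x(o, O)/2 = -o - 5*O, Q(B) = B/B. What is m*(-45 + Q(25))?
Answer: -8624/25 ≈ -344.96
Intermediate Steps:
Q(B) = 1
x(o, O) = 4 + 2*o + 10*O (x(o, O) = 4 - 2*(-o - 5*O) = 4 + (2*o + 10*O) = 4 + 2*o + 10*O)
N = -6 (N = 4 + 2*0 + 10*(-1) = 4 + 0 - 10 = -6)
m = 196/25 (m = (1/(-6 + 1) + 3)**2 = (1/(-5) + 3)**2 = (-1/5 + 3)**2 = (14/5)**2 = 196/25 ≈ 7.8400)
m*(-45 + Q(25)) = 196*(-45 + 1)/25 = (196/25)*(-44) = -8624/25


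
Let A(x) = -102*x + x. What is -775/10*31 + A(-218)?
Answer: 39231/2 ≈ 19616.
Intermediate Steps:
A(x) = -101*x
-775/10*31 + A(-218) = -775/10*31 - 101*(-218) = -775/10*31 + 22018 = -25*31/10*31 + 22018 = -155/2*31 + 22018 = -4805/2 + 22018 = 39231/2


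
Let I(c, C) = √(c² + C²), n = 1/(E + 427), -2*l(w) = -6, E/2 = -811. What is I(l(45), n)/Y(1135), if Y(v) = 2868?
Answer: √12852226/3427260 ≈ 0.0010460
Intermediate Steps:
E = -1622 (E = 2*(-811) = -1622)
l(w) = 3 (l(w) = -½*(-6) = 3)
n = -1/1195 (n = 1/(-1622 + 427) = 1/(-1195) = -1/1195 ≈ -0.00083682)
I(c, C) = √(C² + c²)
I(l(45), n)/Y(1135) = √((-1/1195)² + 3²)/2868 = √(1/1428025 + 9)*(1/2868) = √(12852226/1428025)*(1/2868) = (√12852226/1195)*(1/2868) = √12852226/3427260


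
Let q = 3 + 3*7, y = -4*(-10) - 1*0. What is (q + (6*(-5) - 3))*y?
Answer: -360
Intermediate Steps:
y = 40 (y = 40 + 0 = 40)
q = 24 (q = 3 + 21 = 24)
(q + (6*(-5) - 3))*y = (24 + (6*(-5) - 3))*40 = (24 + (-30 - 3))*40 = (24 - 33)*40 = -9*40 = -360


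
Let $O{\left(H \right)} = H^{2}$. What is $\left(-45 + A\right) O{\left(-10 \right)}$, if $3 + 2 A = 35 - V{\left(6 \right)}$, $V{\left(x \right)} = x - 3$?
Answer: $-3050$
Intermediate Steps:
$V{\left(x \right)} = -3 + x$
$A = \frac{29}{2}$ ($A = - \frac{3}{2} + \frac{35 - \left(-3 + 6\right)}{2} = - \frac{3}{2} + \frac{35 - 3}{2} = - \frac{3}{2} + \frac{1}{2} \cdot 32 = - \frac{3}{2} + 16 = \frac{29}{2} \approx 14.5$)
$\left(-45 + A\right) O{\left(-10 \right)} = \left(-45 + \frac{29}{2}\right) \left(-10\right)^{2} = \left(- \frac{61}{2}\right) 100 = -3050$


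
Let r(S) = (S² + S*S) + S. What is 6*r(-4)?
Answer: 168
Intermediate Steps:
r(S) = S + 2*S² (r(S) = (S² + S²) + S = 2*S² + S = S + 2*S²)
6*r(-4) = 6*(-4*(1 + 2*(-4))) = 6*(-4*(1 - 8)) = 6*(-4*(-7)) = 6*28 = 168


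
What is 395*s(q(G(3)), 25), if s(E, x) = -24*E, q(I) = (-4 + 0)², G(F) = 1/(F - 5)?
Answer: -151680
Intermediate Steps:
G(F) = 1/(-5 + F)
q(I) = 16 (q(I) = (-4)² = 16)
395*s(q(G(3)), 25) = 395*(-24*16) = 395*(-384) = -151680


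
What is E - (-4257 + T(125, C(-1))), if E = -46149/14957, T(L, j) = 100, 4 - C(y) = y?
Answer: 62130100/14957 ≈ 4153.9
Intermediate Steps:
C(y) = 4 - y
E = -46149/14957 (E = -46149*1/14957 = -46149/14957 ≈ -3.0854)
E - (-4257 + T(125, C(-1))) = -46149/14957 - (-4257 + 100) = -46149/14957 - 1*(-4157) = -46149/14957 + 4157 = 62130100/14957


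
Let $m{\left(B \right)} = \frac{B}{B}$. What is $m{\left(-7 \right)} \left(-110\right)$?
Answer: $-110$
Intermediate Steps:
$m{\left(B \right)} = 1$
$m{\left(-7 \right)} \left(-110\right) = 1 \left(-110\right) = -110$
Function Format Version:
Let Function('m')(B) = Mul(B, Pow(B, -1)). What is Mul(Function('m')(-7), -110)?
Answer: -110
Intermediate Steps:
Function('m')(B) = 1
Mul(Function('m')(-7), -110) = Mul(1, -110) = -110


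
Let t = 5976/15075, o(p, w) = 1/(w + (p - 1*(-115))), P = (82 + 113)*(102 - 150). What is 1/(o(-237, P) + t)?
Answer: 15882350/6294373 ≈ 2.5233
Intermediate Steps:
P = -9360 (P = 195*(-48) = -9360)
o(p, w) = 1/(115 + p + w) (o(p, w) = 1/(w + (p + 115)) = 1/(w + (115 + p)) = 1/(115 + p + w))
t = 664/1675 (t = 5976*(1/15075) = 664/1675 ≈ 0.39642)
1/(o(-237, P) + t) = 1/(1/(115 - 237 - 9360) + 664/1675) = 1/(1/(-9482) + 664/1675) = 1/(-1/9482 + 664/1675) = 1/(6294373/15882350) = 15882350/6294373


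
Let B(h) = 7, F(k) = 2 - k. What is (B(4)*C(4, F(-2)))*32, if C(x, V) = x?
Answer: 896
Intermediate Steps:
(B(4)*C(4, F(-2)))*32 = (7*4)*32 = 28*32 = 896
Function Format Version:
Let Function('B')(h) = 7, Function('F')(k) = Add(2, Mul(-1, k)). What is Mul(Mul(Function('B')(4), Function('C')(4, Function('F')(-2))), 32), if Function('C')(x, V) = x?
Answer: 896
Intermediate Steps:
Mul(Mul(Function('B')(4), Function('C')(4, Function('F')(-2))), 32) = Mul(Mul(7, 4), 32) = Mul(28, 32) = 896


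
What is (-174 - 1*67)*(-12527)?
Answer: 3019007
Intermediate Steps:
(-174 - 1*67)*(-12527) = (-174 - 67)*(-12527) = -241*(-12527) = 3019007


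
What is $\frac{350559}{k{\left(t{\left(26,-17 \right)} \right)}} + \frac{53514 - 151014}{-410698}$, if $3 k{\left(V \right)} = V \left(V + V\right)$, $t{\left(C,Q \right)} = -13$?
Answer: $\frac{215977297773}{69407962} \approx 3111.7$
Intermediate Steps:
$k{\left(V \right)} = \frac{2 V^{2}}{3}$ ($k{\left(V \right)} = \frac{V \left(V + V\right)}{3} = \frac{V 2 V}{3} = \frac{2 V^{2}}{3}$)
$\frac{350559}{k{\left(t{\left(26,-17 \right)} \right)}} + \frac{53514 - 151014}{-410698} = \frac{350559}{\frac{2}{3} \left(-13\right)^{2}} + \frac{53514 - 151014}{-410698} = \frac{350559}{\frac{2}{3} \cdot 169} - - \frac{48750}{205349} = \frac{350559}{\frac{338}{3}} + \frac{48750}{205349} = 350559 \cdot \frac{3}{338} + \frac{48750}{205349} = \frac{1051677}{338} + \frac{48750}{205349} = \frac{215977297773}{69407962}$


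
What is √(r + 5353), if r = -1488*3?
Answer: √889 ≈ 29.816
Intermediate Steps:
r = -4464
√(r + 5353) = √(-4464 + 5353) = √889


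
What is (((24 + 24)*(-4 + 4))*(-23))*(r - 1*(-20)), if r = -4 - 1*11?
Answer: 0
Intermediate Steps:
r = -15 (r = -4 - 11 = -15)
(((24 + 24)*(-4 + 4))*(-23))*(r - 1*(-20)) = (((24 + 24)*(-4 + 4))*(-23))*(-15 - 1*(-20)) = ((48*0)*(-23))*(-15 + 20) = (0*(-23))*5 = 0*5 = 0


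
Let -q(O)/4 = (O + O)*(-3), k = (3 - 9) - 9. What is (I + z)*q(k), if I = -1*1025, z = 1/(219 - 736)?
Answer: 190773360/517 ≈ 3.6900e+5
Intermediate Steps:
k = -15 (k = -6 - 9 = -15)
z = -1/517 (z = 1/(-517) = -1/517 ≈ -0.0019342)
I = -1025
q(O) = 24*O (q(O) = -4*(O + O)*(-3) = -4*2*O*(-3) = -(-24)*O = 24*O)
(I + z)*q(k) = (-1025 - 1/517)*(24*(-15)) = -529926/517*(-360) = 190773360/517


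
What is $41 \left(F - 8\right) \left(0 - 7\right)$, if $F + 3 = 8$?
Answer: $861$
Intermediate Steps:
$F = 5$ ($F = -3 + 8 = 5$)
$41 \left(F - 8\right) \left(0 - 7\right) = 41 \left(5 - 8\right) \left(0 - 7\right) = 41 \left(\left(-3\right) \left(-7\right)\right) = 41 \cdot 21 = 861$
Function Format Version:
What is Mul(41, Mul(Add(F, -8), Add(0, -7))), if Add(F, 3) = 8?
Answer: 861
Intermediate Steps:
F = 5 (F = Add(-3, 8) = 5)
Mul(41, Mul(Add(F, -8), Add(0, -7))) = Mul(41, Mul(Add(5, -8), Add(0, -7))) = Mul(41, Mul(-3, -7)) = Mul(41, 21) = 861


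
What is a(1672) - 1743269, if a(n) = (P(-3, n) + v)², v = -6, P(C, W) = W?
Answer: 1032287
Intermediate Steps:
a(n) = (-6 + n)² (a(n) = (n - 6)² = (-6 + n)²)
a(1672) - 1743269 = (-6 + 1672)² - 1743269 = 1666² - 1743269 = 2775556 - 1743269 = 1032287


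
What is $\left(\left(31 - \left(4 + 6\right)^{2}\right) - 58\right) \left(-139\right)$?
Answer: $17653$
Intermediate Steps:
$\left(\left(31 - \left(4 + 6\right)^{2}\right) - 58\right) \left(-139\right) = \left(\left(31 - 10^{2}\right) - 58\right) \left(-139\right) = \left(\left(31 - 100\right) - 58\right) \left(-139\right) = \left(-69 - 58\right) \left(-139\right) = \left(-127\right) \left(-139\right) = 17653$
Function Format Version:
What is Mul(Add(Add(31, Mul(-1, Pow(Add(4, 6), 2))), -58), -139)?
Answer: 17653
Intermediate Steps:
Mul(Add(Add(31, Mul(-1, Pow(Add(4, 6), 2))), -58), -139) = Mul(Add(Add(31, Mul(-1, Pow(10, 2))), -58), -139) = Mul(Add(Add(31, Mul(-1, 100)), -58), -139) = Mul(Add(Add(31, -100), -58), -139) = Mul(Add(-69, -58), -139) = Mul(-127, -139) = 17653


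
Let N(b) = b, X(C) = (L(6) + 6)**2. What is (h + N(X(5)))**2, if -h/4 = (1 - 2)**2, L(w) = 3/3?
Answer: 2025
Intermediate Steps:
L(w) = 1 (L(w) = 3*(1/3) = 1)
h = -4 (h = -4*(1 - 2)**2 = -4*(-1)**2 = -4*1 = -4)
X(C) = 49 (X(C) = (1 + 6)**2 = 7**2 = 49)
(h + N(X(5)))**2 = (-4 + 49)**2 = 45**2 = 2025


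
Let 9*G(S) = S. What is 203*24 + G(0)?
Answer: 4872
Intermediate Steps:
G(S) = S/9
203*24 + G(0) = 203*24 + (1/9)*0 = 4872 + 0 = 4872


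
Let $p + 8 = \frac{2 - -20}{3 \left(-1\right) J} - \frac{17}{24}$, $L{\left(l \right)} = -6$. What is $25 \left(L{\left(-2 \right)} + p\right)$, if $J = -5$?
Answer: $- \frac{7945}{24} \approx -331.04$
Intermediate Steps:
$p = - \frac{869}{120}$ ($p = -8 - \left(\frac{17}{24} - \frac{2 - -20}{3 \left(-1\right) \left(-5\right)}\right) = -8 - \left(\frac{17}{24} - \frac{2 + 20}{\left(-3\right) \left(-5\right)}\right) = -8 - \left(\frac{17}{24} - \frac{22}{15}\right) = -8 + \left(22 \cdot \frac{1}{15} - \frac{17}{24}\right) = -8 + \left(\frac{22}{15} - \frac{17}{24}\right) = -8 + \frac{91}{120} = - \frac{869}{120} \approx -7.2417$)
$25 \left(L{\left(-2 \right)} + p\right) = 25 \left(-6 - \frac{869}{120}\right) = 25 \left(- \frac{1589}{120}\right) = - \frac{7945}{24}$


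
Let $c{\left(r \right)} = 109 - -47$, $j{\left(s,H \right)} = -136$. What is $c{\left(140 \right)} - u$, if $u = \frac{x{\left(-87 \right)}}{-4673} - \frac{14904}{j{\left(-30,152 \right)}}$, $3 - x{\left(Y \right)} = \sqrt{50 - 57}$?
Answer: $\frac{3687048}{79441} - \frac{i \sqrt{7}}{4673} \approx 46.412 - 0.00056618 i$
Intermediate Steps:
$c{\left(r \right)} = 156$ ($c{\left(r \right)} = 109 + 47 = 156$)
$x{\left(Y \right)} = 3 - i \sqrt{7}$ ($x{\left(Y \right)} = 3 - \sqrt{50 - 57} = 3 - \sqrt{-7} = 3 - i \sqrt{7}$)
$u = \frac{8705748}{79441} + \frac{i \sqrt{7}}{4673}$ ($u = \frac{3 - i \sqrt{7}}{-4673} - \frac{14904}{-136} = \left(3 - i \sqrt{7}\right) \left(- \frac{1}{4673}\right) - - \frac{1863}{17} = \left(- \frac{3}{4673} + \frac{i \sqrt{7}}{4673}\right) + \frac{1863}{17} = \frac{8705748}{79441} + \frac{i \sqrt{7}}{4673} \approx 109.59 + 0.00056618 i$)
$c{\left(140 \right)} - u = 156 - \left(\frac{8705748}{79441} + \frac{i \sqrt{7}}{4673}\right) = \frac{3687048}{79441} - \frac{i \sqrt{7}}{4673}$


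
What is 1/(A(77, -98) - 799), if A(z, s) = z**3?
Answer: 1/455734 ≈ 2.1943e-6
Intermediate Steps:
1/(A(77, -98) - 799) = 1/(77**3 - 799) = 1/(456533 - 799) = 1/455734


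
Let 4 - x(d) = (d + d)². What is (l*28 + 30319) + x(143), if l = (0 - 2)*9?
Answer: -51977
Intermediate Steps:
l = -18 (l = -2*9 = -18)
x(d) = 4 - 4*d² (x(d) = 4 - (d + d)² = 4 - (2*d)² = 4 - 4*d²)
(l*28 + 30319) + x(143) = (-18*28 + 30319) + (4 - 4*143²) = (-504 + 30319) + (4 - 4*20449) = 29815 + (4 - 81796) = 29815 - 81792 = -51977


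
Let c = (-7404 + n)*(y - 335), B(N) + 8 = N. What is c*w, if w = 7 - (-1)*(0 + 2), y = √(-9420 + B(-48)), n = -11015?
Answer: 55533285 - 331542*I*√2369 ≈ 5.5533e+7 - 1.6137e+7*I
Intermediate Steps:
B(N) = -8 + N
y = 2*I*√2369 (y = √(-9420 + (-8 - 48)) = √(-9420 - 56) = √(-9476) = 2*I*√2369 ≈ 97.345*I)
c = 6170365 - 36838*I*√2369 (c = (-7404 - 11015)*(2*I*√2369 - 335) = -18419*(-335 + 2*I*√2369) = 6170365 - 36838*I*√2369 ≈ 6.1704e+6 - 1.793e+6*I)
w = 9 (w = 7 - (-1)*2 = 7 - 1*(-2) = 7 + 2 = 9)
c*w = (6170365 - 36838*I*√2369)*9 = 55533285 - 331542*I*√2369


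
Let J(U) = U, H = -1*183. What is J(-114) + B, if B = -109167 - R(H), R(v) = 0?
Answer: -109281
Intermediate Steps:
H = -183
B = -109167 (B = -109167 - 1*0 = -109167 + 0 = -109167)
J(-114) + B = -114 - 109167 = -109281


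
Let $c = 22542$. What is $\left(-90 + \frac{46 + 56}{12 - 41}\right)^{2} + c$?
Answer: $\frac{26312766}{841} \approx 31287.0$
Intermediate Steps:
$\left(-90 + \frac{46 + 56}{12 - 41}\right)^{2} + c = \left(-90 + \frac{46 + 56}{12 - 41}\right)^{2} + 22542 = \left(-90 + \frac{102}{-29}\right)^{2} + 22542 = \left(-90 + 102 \left(- \frac{1}{29}\right)\right)^{2} + 22542 = \left(-90 - \frac{102}{29}\right)^{2} + 22542 = \left(- \frac{2712}{29}\right)^{2} + 22542 = \frac{7354944}{841} + 22542 = \frac{26312766}{841}$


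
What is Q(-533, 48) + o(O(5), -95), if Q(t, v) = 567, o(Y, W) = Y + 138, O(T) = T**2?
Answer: 730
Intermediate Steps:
o(Y, W) = 138 + Y
Q(-533, 48) + o(O(5), -95) = 567 + (138 + 5**2) = 567 + (138 + 25) = 567 + 163 = 730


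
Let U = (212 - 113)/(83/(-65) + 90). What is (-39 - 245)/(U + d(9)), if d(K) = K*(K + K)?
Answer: -1637828/940689 ≈ -1.7411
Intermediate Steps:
d(K) = 2*K**2 (d(K) = K*(2*K) = 2*K**2)
U = 6435/5767 (U = 99/(83*(-1/65) + 90) = 99/(-83/65 + 90) = 99/(5767/65) = 99*(65/5767) = 6435/5767 ≈ 1.1158)
(-39 - 245)/(U + d(9)) = (-39 - 245)/(6435/5767 + 2*9**2) = -284/(6435/5767 + 2*81) = -284/(6435/5767 + 162) = -284/940689/5767 = -284*5767/940689 = -1637828/940689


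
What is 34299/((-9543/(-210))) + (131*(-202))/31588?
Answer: 37878200609/50240714 ≈ 753.93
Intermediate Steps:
34299/((-9543/(-210))) + (131*(-202))/31588 = 34299/((-9543*(-1/210))) - 26462*1/31588 = 34299/(3181/70) - 13231/15794 = 34299*(70/3181) - 13231/15794 = 2400930/3181 - 13231/15794 = 37878200609/50240714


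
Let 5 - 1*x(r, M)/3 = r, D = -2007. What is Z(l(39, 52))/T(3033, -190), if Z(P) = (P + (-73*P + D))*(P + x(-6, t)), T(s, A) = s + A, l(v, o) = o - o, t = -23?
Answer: -66231/2843 ≈ -23.296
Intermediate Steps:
x(r, M) = 15 - 3*r
l(v, o) = 0
T(s, A) = A + s
Z(P) = (-2007 - 72*P)*(33 + P) (Z(P) = (P + (-73*P - 2007))*(P + (15 - 3*(-6))) = (P + (-2007 - 73*P))*(P + (15 + 18)) = (-2007 - 72*P)*(P + 33) = (-2007 - 72*P)*(33 + P))
Z(l(39, 52))/T(3033, -190) = (-66231 - 4383*0 - 72*0²)/(-190 + 3033) = (-66231 + 0 - 72*0)/2843 = (-66231 + 0 + 0)*(1/2843) = -66231*1/2843 = -66231/2843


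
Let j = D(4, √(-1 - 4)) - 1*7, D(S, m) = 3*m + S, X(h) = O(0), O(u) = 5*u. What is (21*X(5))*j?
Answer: 0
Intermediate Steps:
X(h) = 0 (X(h) = 5*0 = 0)
D(S, m) = S + 3*m
j = -3 + 3*I*√5 (j = (4 + 3*√(-1 - 4)) - 1*7 = (4 + 3*√(-5)) - 7 = (4 + 3*(I*√5)) - 7 = (4 + 3*I*√5) - 7 = -3 + 3*I*√5 ≈ -3.0 + 6.7082*I)
(21*X(5))*j = (21*0)*(-3 + 3*I*√5) = 0*(-3 + 3*I*√5) = 0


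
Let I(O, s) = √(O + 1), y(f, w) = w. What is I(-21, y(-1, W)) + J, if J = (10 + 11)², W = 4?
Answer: 441 + 2*I*√5 ≈ 441.0 + 4.4721*I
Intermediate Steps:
J = 441 (J = 21² = 441)
I(O, s) = √(1 + O)
I(-21, y(-1, W)) + J = √(1 - 21) + 441 = √(-20) + 441 = 2*I*√5 + 441 = 441 + 2*I*√5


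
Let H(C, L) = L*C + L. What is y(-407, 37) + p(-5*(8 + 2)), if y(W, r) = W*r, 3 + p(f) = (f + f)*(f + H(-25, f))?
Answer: -130062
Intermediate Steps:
H(C, L) = L + C*L (H(C, L) = C*L + L = L + C*L)
p(f) = -3 - 46*f² (p(f) = -3 + (f + f)*(f + f*(1 - 25)) = -3 + (2*f)*(f + f*(-24)) = -3 + (2*f)*(f - 24*f) = -3 + (2*f)*(-23*f) = -3 - 46*f²)
y(-407, 37) + p(-5*(8 + 2)) = -407*37 + (-3 - 46*25*(8 + 2)²) = -15059 + (-3 - 46*(-5*10)²) = -15059 + (-3 - 46*(-50)²) = -15059 + (-3 - 46*2500) = -15059 + (-3 - 115000) = -15059 - 115003 = -130062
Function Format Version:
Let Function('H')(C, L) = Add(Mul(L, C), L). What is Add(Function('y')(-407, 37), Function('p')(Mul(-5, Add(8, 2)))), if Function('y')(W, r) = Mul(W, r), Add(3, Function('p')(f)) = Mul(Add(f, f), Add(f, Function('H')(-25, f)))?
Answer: -130062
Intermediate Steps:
Function('H')(C, L) = Add(L, Mul(C, L)) (Function('H')(C, L) = Add(Mul(C, L), L) = Add(L, Mul(C, L)))
Function('p')(f) = Add(-3, Mul(-46, Pow(f, 2))) (Function('p')(f) = Add(-3, Mul(Add(f, f), Add(f, Mul(f, Add(1, -25))))) = Add(-3, Mul(Mul(2, f), Add(f, Mul(f, -24)))) = Add(-3, Mul(Mul(2, f), Add(f, Mul(-24, f)))) = Add(-3, Mul(Mul(2, f), Mul(-23, f))) = Add(-3, Mul(-46, Pow(f, 2))))
Add(Function('y')(-407, 37), Function('p')(Mul(-5, Add(8, 2)))) = Add(Mul(-407, 37), Add(-3, Mul(-46, Pow(Mul(-5, Add(8, 2)), 2)))) = Add(-15059, Add(-3, Mul(-46, Pow(Mul(-5, 10), 2)))) = Add(-15059, Add(-3, Mul(-46, Pow(-50, 2)))) = Add(-15059, Add(-3, Mul(-46, 2500))) = Add(-15059, Add(-3, -115000)) = Add(-15059, -115003) = -130062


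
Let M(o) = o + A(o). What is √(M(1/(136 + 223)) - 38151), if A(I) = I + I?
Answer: I*√4916937954/359 ≈ 195.32*I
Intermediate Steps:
A(I) = 2*I
M(o) = 3*o (M(o) = o + 2*o = 3*o)
√(M(1/(136 + 223)) - 38151) = √(3/(136 + 223) - 38151) = √(3/359 - 38151) = √(-13696206/359) = I*√4916937954/359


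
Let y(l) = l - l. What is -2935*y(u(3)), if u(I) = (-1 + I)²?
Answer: 0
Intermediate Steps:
y(l) = 0
-2935*y(u(3)) = -2935*0 = 0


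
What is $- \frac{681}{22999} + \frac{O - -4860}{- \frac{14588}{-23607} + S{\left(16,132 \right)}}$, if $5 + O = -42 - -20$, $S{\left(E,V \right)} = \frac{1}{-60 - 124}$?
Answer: $\frac{482817209489511}{61190794415} \approx 7890.4$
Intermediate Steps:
$S{\left(E,V \right)} = - \frac{1}{184}$ ($S{\left(E,V \right)} = \frac{1}{-184} = - \frac{1}{184}$)
$O = -27$ ($O = -5 - 22 = -27$)
$- \frac{681}{22999} + \frac{O - -4860}{- \frac{14588}{-23607} + S{\left(16,132 \right)}} = - \frac{681}{22999} + \frac{-27 - -4860}{- \frac{14588}{-23607} - \frac{1}{184}} = \left(-681\right) \frac{1}{22999} + \frac{-27 + 4860}{\left(-14588\right) \left(- \frac{1}{23607}\right) - \frac{1}{184}} = - \frac{681}{22999} + \frac{4833}{\frac{14588}{23607} - \frac{1}{184}} = - \frac{681}{22999} + \frac{4833}{\frac{2660585}{4343688}} = - \frac{681}{22999} + 4833 \cdot \frac{4343688}{2660585} = - \frac{681}{22999} + \frac{20993044104}{2660585} = \frac{482817209489511}{61190794415}$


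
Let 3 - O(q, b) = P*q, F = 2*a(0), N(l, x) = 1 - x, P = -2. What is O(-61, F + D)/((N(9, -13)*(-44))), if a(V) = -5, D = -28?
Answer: 17/88 ≈ 0.19318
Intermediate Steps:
F = -10 (F = 2*(-5) = -10)
O(q, b) = 3 + 2*q (O(q, b) = 3 - (-2)*q = 3 + 2*q)
O(-61, F + D)/((N(9, -13)*(-44))) = (3 + 2*(-61))/(((1 - 1*(-13))*(-44))) = (3 - 122)/(((1 + 13)*(-44))) = -119/(14*(-44)) = -119/(-616) = -119*(-1/616) = 17/88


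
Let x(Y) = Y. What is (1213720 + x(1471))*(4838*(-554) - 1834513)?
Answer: -5486301795115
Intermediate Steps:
(1213720 + x(1471))*(4838*(-554) - 1834513) = (1213720 + 1471)*(4838*(-554) - 1834513) = 1215191*(-2680252 - 1834513) = 1215191*(-4514765) = -5486301795115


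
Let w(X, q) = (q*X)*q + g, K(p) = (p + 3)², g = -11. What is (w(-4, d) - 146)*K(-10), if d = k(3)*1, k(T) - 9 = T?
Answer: -35917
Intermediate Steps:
k(T) = 9 + T
d = 12 (d = (9 + 3)*1 = 12*1 = 12)
K(p) = (3 + p)²
w(X, q) = -11 + X*q² (w(X, q) = (q*X)*q - 11 = (X*q)*q - 11 = X*q² - 11 = -11 + X*q²)
(w(-4, d) - 146)*K(-10) = ((-11 - 4*12²) - 146)*(3 - 10)² = ((-11 - 4*144) - 146)*(-7)² = ((-11 - 576) - 146)*49 = (-587 - 146)*49 = -733*49 = -35917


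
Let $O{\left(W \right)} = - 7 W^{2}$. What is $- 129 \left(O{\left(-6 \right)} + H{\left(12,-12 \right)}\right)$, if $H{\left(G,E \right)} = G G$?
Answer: $13932$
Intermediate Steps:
$H{\left(G,E \right)} = G^{2}$
$- 129 \left(O{\left(-6 \right)} + H{\left(12,-12 \right)}\right) = - 129 \left(- 7 \left(-6\right)^{2} + 12^{2}\right) = - 129 \left(\left(-7\right) 36 + 144\right) = - 129 \left(-252 + 144\right) = \left(-129\right) \left(-108\right) = 13932$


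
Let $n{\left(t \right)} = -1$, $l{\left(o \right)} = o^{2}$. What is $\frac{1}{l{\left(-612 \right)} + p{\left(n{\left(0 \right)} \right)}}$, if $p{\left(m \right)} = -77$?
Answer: $\frac{1}{374467} \approx 2.6705 \cdot 10^{-6}$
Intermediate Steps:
$\frac{1}{l{\left(-612 \right)} + p{\left(n{\left(0 \right)} \right)}} = \frac{1}{\left(-612\right)^{2} - 77} = \frac{1}{374544 - 77} = \frac{1}{374467}$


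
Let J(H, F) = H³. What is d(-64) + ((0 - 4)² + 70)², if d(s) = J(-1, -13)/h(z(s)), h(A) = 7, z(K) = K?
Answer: 51771/7 ≈ 7395.9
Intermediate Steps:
d(s) = -⅐ (d(s) = (-1)³/7 = -1*⅐ = -⅐)
d(-64) + ((0 - 4)² + 70)² = -⅐ + ((0 - 4)² + 70)² = -⅐ + ((-4)² + 70)² = -⅐ + (16 + 70)² = -⅐ + 86² = -⅐ + 7396 = 51771/7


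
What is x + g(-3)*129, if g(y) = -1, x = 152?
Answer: 23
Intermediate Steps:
x + g(-3)*129 = 152 - 1*129 = 152 - 129 = 23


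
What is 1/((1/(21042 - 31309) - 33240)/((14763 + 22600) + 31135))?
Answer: -703268966/341275081 ≈ -2.0607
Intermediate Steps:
1/((1/(21042 - 31309) - 33240)/((14763 + 22600) + 31135)) = 1/((1/(-10267) - 33240)/(37363 + 31135)) = 1/((-1/10267 - 33240)/68498) = 1/(-341275081/10267*1/68498) = 1/(-341275081/703268966) = -703268966/341275081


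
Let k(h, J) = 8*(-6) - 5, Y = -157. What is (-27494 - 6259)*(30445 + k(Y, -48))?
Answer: -1025821176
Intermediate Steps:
k(h, J) = -53 (k(h, J) = -48 - 5 = -53)
(-27494 - 6259)*(30445 + k(Y, -48)) = (-27494 - 6259)*(30445 - 53) = -33753*30392 = -1025821176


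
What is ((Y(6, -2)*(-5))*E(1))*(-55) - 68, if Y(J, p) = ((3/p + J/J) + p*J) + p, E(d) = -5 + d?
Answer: 15882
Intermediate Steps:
Y(J, p) = 1 + p + 3/p + J*p (Y(J, p) = ((3/p + 1) + J*p) + p = ((1 + 3/p) + J*p) + p = (1 + 3/p + J*p) + p = 1 + p + 3/p + J*p)
((Y(6, -2)*(-5))*E(1))*(-55) - 68 = (((1 - 2 + 3/(-2) + 6*(-2))*(-5))*(-5 + 1))*(-55) - 68 = (((1 - 2 + 3*(-½) - 12)*(-5))*(-4))*(-55) - 68 = (((1 - 2 - 3/2 - 12)*(-5))*(-4))*(-55) - 68 = (-29/2*(-5)*(-4))*(-55) - 68 = ((145/2)*(-4))*(-55) - 68 = -290*(-55) - 68 = 15950 - 68 = 15882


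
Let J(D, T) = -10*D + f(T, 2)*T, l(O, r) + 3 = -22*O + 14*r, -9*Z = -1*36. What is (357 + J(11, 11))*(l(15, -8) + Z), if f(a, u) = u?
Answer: -118629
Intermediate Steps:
Z = 4 (Z = -(-1)*36/9 = -1/9*(-36) = 4)
l(O, r) = -3 - 22*O + 14*r (l(O, r) = -3 + (-22*O + 14*r) = -3 - 22*O + 14*r)
J(D, T) = -10*D + 2*T
(357 + J(11, 11))*(l(15, -8) + Z) = (357 + (-10*11 + 2*11))*((-3 - 22*15 + 14*(-8)) + 4) = (357 + (-110 + 22))*((-3 - 330 - 112) + 4) = (357 - 88)*(-445 + 4) = 269*(-441) = -118629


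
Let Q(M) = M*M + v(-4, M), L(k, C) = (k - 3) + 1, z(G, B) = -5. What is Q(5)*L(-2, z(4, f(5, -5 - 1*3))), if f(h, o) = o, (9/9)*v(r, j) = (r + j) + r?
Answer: -88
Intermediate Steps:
v(r, j) = j + 2*r (v(r, j) = (r + j) + r = (j + r) + r = j + 2*r)
L(k, C) = -2 + k (L(k, C) = (-3 + k) + 1 = -2 + k)
Q(M) = -8 + M + M**2 (Q(M) = M*M + (M + 2*(-4)) = M**2 + (M - 8) = M**2 + (-8 + M) = -8 + M + M**2)
Q(5)*L(-2, z(4, f(5, -5 - 1*3))) = (-8 + 5 + 5**2)*(-2 - 2) = (-8 + 5 + 25)*(-4) = 22*(-4) = -88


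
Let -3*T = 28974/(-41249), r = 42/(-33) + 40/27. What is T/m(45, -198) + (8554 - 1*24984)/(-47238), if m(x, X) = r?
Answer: 44379353432/30202064061 ≈ 1.4694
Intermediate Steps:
r = 62/297 (r = 42*(-1/33) + 40*(1/27) = -14/11 + 40/27 = 62/297 ≈ 0.20875)
m(x, X) = 62/297
T = 9658/41249 (T = -9658/(-41249) = -9658*(-1)/41249 = -⅓*(-28974/41249) = 9658/41249 ≈ 0.23414)
T/m(45, -198) + (8554 - 1*24984)/(-47238) = 9658/(41249*(62/297)) + (8554 - 1*24984)/(-47238) = (9658/41249)*(297/62) + (8554 - 24984)*(-1/47238) = 1434213/1278719 - 16430*(-1/47238) = 1434213/1278719 + 8215/23619 = 44379353432/30202064061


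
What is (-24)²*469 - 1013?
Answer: 269131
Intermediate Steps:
(-24)²*469 - 1013 = 576*469 - 1013 = 270144 - 1013 = 269131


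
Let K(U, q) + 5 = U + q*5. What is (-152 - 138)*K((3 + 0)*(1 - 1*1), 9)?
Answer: -11600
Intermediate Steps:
K(U, q) = -5 + U + 5*q (K(U, q) = -5 + (U + q*5) = -5 + (U + 5*q) = -5 + U + 5*q)
(-152 - 138)*K((3 + 0)*(1 - 1*1), 9) = (-152 - 138)*(-5 + (3 + 0)*(1 - 1*1) + 5*9) = -290*(-5 + 3*(1 - 1) + 45) = -290*(-5 + 3*0 + 45) = -290*(-5 + 0 + 45) = -290*40 = -11600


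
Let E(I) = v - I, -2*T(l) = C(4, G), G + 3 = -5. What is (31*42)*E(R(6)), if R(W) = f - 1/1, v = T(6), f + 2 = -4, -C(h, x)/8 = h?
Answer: 29946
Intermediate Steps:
G = -8 (G = -3 - 5 = -8)
C(h, x) = -8*h
f = -6 (f = -2 - 4 = -6)
T(l) = 16 (T(l) = -(-4)*4 = -½*(-32) = 16)
v = 16
R(W) = -7 (R(W) = -6 - 1/1 = -6 - 1 = -7)
E(I) = 16 - I
(31*42)*E(R(6)) = (31*42)*(16 - 1*(-7)) = 1302*(16 + 7) = 1302*23 = 29946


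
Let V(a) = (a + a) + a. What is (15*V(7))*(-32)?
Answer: -10080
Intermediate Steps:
V(a) = 3*a (V(a) = 2*a + a = 3*a)
(15*V(7))*(-32) = (15*(3*7))*(-32) = (15*21)*(-32) = 315*(-32) = -10080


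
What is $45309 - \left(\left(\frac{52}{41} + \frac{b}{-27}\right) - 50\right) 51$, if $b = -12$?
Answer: $\frac{5875913}{123} \approx 47772.0$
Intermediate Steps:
$45309 - \left(\left(\frac{52}{41} + \frac{b}{-27}\right) - 50\right) 51 = 45309 - \left(\left(\frac{52}{41} - \frac{12}{-27}\right) - 50\right) 51 = 45309 - \left(\left(52 \cdot \frac{1}{41} - - \frac{4}{9}\right) - 50\right) 51 = 45309 - \left(\left(\frac{52}{41} + \frac{4}{9}\right) - 50\right) 51 = 45309 - \left(\frac{632}{369} - 50\right) 51 = 45309 - \left(- \frac{17818}{369}\right) 51 = 45309 - - \frac{302906}{123} = 45309 + \frac{302906}{123} = \frac{5875913}{123}$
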